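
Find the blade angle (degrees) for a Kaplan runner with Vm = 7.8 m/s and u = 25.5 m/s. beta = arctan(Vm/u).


beta = arctan(7.8 / 25.5) = 17.0079 degrees


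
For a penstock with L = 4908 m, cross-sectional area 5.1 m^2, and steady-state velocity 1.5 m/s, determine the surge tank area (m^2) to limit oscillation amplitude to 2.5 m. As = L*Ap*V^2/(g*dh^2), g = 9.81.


As = 4908 * 5.1 * 1.5^2 / (9.81 * 2.5^2) = 918.5615 m^2


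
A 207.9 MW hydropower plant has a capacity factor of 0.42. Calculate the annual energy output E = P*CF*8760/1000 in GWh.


E = 207.9 * 0.42 * 8760 / 1000 = 764.9057 GWh


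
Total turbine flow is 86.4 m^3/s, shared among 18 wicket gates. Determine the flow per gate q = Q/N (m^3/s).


q = 86.4 / 18 = 4.8000 m^3/s


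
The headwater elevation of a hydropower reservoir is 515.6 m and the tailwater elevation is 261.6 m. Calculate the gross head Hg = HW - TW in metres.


Hg = 515.6 - 261.6 = 254.0000 m


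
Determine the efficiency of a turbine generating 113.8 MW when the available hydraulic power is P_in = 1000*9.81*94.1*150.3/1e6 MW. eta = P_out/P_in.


P_in = 1000 * 9.81 * 94.1 * 150.3 / 1e6 = 138.7451 MW
eta = 113.8 / 138.7451 = 0.8202


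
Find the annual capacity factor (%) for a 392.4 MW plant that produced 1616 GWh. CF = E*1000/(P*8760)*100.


CF = 1616 * 1000 / (392.4 * 8760) * 100 = 47.0119 %


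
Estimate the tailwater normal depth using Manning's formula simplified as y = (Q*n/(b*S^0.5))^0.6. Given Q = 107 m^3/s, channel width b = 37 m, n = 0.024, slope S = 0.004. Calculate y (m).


y = (107 * 0.024 / (37 * 0.004^0.5))^0.6 = 1.0573 m


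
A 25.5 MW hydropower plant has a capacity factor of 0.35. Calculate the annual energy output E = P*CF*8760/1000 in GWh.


E = 25.5 * 0.35 * 8760 / 1000 = 78.1830 GWh


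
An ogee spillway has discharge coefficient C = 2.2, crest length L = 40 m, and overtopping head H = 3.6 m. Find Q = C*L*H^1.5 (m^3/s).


Q = 2.2 * 40 * 3.6^1.5 = 601.0857 m^3/s


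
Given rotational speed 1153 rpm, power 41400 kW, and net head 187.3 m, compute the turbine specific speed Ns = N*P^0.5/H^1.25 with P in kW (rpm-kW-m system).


Ns = 1153 * 41400^0.5 / 187.3^1.25 = 338.5768


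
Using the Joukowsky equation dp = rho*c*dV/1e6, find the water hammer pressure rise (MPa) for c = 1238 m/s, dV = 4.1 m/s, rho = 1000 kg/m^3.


dp = 1000 * 1238 * 4.1 / 1e6 = 5.0758 MPa


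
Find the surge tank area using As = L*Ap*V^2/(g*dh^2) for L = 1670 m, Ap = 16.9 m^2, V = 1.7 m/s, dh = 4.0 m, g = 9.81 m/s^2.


As = 1670 * 16.9 * 1.7^2 / (9.81 * 4.0^2) = 519.6513 m^2


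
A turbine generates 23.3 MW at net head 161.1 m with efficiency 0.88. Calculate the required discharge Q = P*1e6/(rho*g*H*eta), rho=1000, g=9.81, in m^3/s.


Q = 23.3 * 1e6 / (1000 * 9.81 * 161.1 * 0.88) = 16.7536 m^3/s


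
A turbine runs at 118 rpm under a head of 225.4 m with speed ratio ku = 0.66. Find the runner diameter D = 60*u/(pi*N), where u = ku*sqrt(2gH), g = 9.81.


u = 0.66 * sqrt(2*9.81*225.4) = 43.8905 m/s
D = 60 * 43.8905 / (pi * 118) = 7.1038 m


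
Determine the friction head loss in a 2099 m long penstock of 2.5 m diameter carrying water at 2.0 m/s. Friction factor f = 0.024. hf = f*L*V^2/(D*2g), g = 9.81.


hf = 0.024 * 2099 * 2.0^2 / (2.5 * 2 * 9.81) = 4.1081 m


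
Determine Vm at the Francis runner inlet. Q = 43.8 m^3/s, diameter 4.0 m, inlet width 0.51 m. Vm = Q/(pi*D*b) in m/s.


Vm = 43.8 / (pi * 4.0 * 0.51) = 6.8343 m/s


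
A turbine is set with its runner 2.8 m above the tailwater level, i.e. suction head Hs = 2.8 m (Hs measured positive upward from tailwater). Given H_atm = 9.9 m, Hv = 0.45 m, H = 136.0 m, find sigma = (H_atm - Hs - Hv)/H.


sigma = (9.9 - 2.8 - 0.45) / 136.0 = 0.0489


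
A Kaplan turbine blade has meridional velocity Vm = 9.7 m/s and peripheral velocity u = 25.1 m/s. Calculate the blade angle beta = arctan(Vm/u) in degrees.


beta = arctan(9.7 / 25.1) = 21.1292 degrees


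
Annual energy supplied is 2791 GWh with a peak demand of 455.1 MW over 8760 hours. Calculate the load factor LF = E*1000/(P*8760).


LF = 2791 * 1000 / (455.1 * 8760) = 0.7001


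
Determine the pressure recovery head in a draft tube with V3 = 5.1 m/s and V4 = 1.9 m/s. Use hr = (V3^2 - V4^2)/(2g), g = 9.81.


hr = (5.1^2 - 1.9^2) / (2*9.81) = 1.1417 m


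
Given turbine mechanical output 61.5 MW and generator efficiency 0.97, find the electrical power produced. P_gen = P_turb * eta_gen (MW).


P_gen = 61.5 * 0.97 = 59.6550 MW


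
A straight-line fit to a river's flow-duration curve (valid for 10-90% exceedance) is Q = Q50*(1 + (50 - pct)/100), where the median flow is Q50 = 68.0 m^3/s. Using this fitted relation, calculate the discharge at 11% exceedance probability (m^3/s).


Q = 68.0 * (1 + (50 - 11)/100) = 94.5200 m^3/s


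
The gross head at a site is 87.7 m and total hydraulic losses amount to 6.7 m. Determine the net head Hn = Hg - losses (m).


Hn = 87.7 - 6.7 = 81.0000 m


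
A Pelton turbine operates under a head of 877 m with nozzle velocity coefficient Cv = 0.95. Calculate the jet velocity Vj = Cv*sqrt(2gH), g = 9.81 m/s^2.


Vj = 0.95 * sqrt(2*9.81*877) = 124.6157 m/s


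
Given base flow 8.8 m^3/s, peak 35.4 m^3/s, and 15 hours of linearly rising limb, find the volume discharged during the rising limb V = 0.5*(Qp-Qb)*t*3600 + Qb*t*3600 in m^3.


V = 0.5*(35.4 - 8.8)*15*3600 + 8.8*15*3600 = 1.1934e+06 m^3


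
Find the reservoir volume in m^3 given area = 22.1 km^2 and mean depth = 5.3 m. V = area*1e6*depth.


V = 22.1 * 1e6 * 5.3 = 1.1713e+08 m^3


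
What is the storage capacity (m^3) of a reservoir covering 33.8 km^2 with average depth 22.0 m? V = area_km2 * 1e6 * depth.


V = 33.8 * 1e6 * 22.0 = 7.4360e+08 m^3


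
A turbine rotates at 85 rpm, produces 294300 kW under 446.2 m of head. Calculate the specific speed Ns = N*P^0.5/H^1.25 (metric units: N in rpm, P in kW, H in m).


Ns = 85 * 294300^0.5 / 446.2^1.25 = 22.4855


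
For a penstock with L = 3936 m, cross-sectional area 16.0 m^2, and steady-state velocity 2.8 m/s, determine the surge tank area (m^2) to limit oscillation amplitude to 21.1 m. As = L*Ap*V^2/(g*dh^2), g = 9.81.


As = 3936 * 16.0 * 2.8^2 / (9.81 * 21.1^2) = 113.0465 m^2


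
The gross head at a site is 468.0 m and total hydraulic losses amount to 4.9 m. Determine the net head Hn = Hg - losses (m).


Hn = 468.0 - 4.9 = 463.1000 m


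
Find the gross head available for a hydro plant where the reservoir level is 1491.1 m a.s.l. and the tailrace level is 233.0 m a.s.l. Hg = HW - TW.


Hg = 1491.1 - 233.0 = 1258.1000 m


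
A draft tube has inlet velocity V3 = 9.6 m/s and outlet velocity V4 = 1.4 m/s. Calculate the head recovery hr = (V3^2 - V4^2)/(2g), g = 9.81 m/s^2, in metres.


hr = (9.6^2 - 1.4^2) / (2*9.81) = 4.5973 m


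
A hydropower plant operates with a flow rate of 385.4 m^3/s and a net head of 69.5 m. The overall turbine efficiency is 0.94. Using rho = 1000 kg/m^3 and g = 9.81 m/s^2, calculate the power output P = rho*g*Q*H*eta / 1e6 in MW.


P = 1000 * 9.81 * 385.4 * 69.5 * 0.94 / 1e6 = 246.9980 MW


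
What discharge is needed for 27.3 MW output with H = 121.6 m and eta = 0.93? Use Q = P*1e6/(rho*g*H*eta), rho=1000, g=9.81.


Q = 27.3 * 1e6 / (1000 * 9.81 * 121.6 * 0.93) = 24.6080 m^3/s


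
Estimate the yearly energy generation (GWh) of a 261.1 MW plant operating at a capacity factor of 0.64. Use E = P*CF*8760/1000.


E = 261.1 * 0.64 * 8760 / 1000 = 1463.8310 GWh


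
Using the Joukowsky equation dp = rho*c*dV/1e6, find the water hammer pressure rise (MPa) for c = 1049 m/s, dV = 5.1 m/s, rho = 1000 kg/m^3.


dp = 1000 * 1049 * 5.1 / 1e6 = 5.3499 MPa


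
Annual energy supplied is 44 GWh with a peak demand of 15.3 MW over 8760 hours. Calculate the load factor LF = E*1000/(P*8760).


LF = 44 * 1000 / (15.3 * 8760) = 0.3283


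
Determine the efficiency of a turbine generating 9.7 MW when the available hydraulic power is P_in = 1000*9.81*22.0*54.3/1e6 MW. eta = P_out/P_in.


P_in = 1000 * 9.81 * 22.0 * 54.3 / 1e6 = 11.7190 MW
eta = 9.7 / 11.7190 = 0.8277


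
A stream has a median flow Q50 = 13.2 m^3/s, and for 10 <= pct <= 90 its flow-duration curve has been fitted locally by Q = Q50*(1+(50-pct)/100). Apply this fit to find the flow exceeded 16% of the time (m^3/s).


Q = 13.2 * (1 + (50 - 16)/100) = 17.6880 m^3/s


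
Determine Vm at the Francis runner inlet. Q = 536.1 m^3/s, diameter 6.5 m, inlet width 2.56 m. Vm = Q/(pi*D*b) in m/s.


Vm = 536.1 / (pi * 6.5 * 2.56) = 10.2552 m/s


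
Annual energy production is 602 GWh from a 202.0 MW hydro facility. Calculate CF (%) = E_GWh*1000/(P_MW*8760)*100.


CF = 602 * 1000 / (202.0 * 8760) * 100 = 34.0205 %


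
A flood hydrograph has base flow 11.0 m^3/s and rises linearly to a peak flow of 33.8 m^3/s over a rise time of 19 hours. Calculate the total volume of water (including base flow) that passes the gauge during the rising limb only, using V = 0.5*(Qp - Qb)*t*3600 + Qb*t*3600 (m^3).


V = 0.5*(33.8 - 11.0)*19*3600 + 11.0*19*3600 = 1.5322e+06 m^3


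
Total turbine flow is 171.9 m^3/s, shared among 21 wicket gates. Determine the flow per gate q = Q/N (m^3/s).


q = 171.9 / 21 = 8.1857 m^3/s


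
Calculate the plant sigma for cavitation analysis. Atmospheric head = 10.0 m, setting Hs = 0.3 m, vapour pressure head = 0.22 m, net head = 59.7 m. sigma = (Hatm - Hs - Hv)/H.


sigma = (10.0 - 0.3 - 0.22) / 59.7 = 0.1588


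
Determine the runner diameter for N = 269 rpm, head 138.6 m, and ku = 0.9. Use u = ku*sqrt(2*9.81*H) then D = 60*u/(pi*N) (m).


u = 0.9 * sqrt(2*9.81*138.6) = 46.9325 m/s
D = 60 * 46.9325 / (pi * 269) = 3.3321 m


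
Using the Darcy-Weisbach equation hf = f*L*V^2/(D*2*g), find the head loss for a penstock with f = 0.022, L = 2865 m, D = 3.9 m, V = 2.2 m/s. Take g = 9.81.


hf = 0.022 * 2865 * 2.2^2 / (3.9 * 2 * 9.81) = 3.9868 m


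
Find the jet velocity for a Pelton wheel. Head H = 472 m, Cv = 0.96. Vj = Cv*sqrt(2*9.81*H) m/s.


Vj = 0.96 * sqrt(2*9.81*472) = 92.3829 m/s


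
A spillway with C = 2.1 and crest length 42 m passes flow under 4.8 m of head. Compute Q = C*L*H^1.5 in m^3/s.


Q = 2.1 * 42 * 4.8^1.5 = 927.5353 m^3/s


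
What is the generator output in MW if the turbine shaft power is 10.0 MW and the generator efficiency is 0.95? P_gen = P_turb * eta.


P_gen = 10.0 * 0.95 = 9.5000 MW


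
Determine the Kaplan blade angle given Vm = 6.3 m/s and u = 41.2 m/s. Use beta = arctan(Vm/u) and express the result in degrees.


beta = arctan(6.3 / 41.2) = 8.6939 degrees


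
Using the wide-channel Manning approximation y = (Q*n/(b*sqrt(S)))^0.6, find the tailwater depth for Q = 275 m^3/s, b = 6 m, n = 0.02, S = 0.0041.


y = (275 * 0.02 / (6 * 0.0041^0.5))^0.6 = 4.9373 m


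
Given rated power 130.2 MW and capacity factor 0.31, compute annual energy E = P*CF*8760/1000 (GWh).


E = 130.2 * 0.31 * 8760 / 1000 = 353.5711 GWh


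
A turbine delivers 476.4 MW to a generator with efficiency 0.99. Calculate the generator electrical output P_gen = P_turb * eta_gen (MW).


P_gen = 476.4 * 0.99 = 471.6360 MW


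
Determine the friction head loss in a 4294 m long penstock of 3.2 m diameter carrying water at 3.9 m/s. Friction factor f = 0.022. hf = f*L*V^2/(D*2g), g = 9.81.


hf = 0.022 * 4294 * 3.9^2 / (3.2 * 2 * 9.81) = 22.8857 m


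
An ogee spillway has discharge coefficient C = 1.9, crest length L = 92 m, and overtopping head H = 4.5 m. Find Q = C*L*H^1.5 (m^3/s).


Q = 1.9 * 92 * 4.5^1.5 = 1668.6306 m^3/s


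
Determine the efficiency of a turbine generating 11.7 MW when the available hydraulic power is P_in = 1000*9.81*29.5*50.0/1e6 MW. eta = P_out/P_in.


P_in = 1000 * 9.81 * 29.5 * 50.0 / 1e6 = 14.4697 MW
eta = 11.7 / 14.4697 = 0.8086


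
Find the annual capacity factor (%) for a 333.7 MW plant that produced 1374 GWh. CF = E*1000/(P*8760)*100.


CF = 1374 * 1000 / (333.7 * 8760) * 100 = 47.0031 %


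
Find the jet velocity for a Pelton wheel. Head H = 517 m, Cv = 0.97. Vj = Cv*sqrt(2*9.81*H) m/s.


Vj = 0.97 * sqrt(2*9.81*517) = 97.6937 m/s


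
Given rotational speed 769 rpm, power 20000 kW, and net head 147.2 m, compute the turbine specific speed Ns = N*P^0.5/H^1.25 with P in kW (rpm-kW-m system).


Ns = 769 * 20000^0.5 / 147.2^1.25 = 212.1078


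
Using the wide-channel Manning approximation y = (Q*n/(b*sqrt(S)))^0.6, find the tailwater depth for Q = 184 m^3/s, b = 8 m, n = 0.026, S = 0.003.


y = (184 * 0.026 / (8 * 0.003^0.5))^0.6 = 4.1965 m


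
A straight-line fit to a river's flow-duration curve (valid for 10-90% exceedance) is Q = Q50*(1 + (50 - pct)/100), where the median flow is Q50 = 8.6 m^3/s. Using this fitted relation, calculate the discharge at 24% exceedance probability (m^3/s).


Q = 8.6 * (1 + (50 - 24)/100) = 10.8360 m^3/s


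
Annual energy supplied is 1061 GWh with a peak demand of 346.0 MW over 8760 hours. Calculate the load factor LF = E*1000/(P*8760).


LF = 1061 * 1000 / (346.0 * 8760) = 0.3501


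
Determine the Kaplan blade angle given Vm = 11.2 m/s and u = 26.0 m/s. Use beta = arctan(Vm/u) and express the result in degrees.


beta = arctan(11.2 / 26.0) = 23.3049 degrees


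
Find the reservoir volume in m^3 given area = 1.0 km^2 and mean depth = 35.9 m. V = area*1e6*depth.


V = 1.0 * 1e6 * 35.9 = 3.5900e+07 m^3


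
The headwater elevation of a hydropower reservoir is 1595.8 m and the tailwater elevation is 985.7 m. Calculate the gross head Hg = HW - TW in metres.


Hg = 1595.8 - 985.7 = 610.1000 m


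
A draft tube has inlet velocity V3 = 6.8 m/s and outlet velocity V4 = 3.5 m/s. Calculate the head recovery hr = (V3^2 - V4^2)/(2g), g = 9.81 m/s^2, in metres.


hr = (6.8^2 - 3.5^2) / (2*9.81) = 1.7324 m


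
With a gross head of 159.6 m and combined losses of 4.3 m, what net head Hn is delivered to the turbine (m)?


Hn = 159.6 - 4.3 = 155.3000 m


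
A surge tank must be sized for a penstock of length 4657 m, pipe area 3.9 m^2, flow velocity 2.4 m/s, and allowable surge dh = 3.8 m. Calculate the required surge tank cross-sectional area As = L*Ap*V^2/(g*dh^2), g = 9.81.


As = 4657 * 3.9 * 2.4^2 / (9.81 * 3.8^2) = 738.5113 m^2


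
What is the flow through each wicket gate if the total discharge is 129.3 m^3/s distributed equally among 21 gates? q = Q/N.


q = 129.3 / 21 = 6.1571 m^3/s


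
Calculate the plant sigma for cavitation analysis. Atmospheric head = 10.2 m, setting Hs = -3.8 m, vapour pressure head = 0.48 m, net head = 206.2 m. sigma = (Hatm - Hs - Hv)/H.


sigma = (10.2 - (-3.8) - 0.48) / 206.2 = 0.0656


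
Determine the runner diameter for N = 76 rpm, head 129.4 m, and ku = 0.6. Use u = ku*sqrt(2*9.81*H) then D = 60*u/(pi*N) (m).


u = 0.6 * sqrt(2*9.81*129.4) = 30.2321 m/s
D = 60 * 30.2321 / (pi * 76) = 7.5972 m


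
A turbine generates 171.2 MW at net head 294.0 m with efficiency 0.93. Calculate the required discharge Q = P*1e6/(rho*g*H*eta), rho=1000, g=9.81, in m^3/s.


Q = 171.2 * 1e6 / (1000 * 9.81 * 294.0 * 0.93) = 63.8270 m^3/s


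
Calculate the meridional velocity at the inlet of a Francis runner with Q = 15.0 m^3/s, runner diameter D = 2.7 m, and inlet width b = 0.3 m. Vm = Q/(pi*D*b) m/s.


Vm = 15.0 / (pi * 2.7 * 0.3) = 5.8946 m/s


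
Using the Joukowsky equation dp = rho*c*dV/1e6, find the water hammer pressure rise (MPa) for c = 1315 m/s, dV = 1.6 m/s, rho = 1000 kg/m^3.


dp = 1000 * 1315 * 1.6 / 1e6 = 2.1040 MPa


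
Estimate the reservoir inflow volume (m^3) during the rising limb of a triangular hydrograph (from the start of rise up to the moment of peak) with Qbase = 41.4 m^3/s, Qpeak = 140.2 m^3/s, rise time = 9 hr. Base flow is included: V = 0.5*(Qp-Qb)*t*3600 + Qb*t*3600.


V = 0.5*(140.2 - 41.4)*9*3600 + 41.4*9*3600 = 2.9419e+06 m^3


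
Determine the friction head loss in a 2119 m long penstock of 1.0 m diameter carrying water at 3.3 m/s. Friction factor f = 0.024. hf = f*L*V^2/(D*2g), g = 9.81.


hf = 0.024 * 2119 * 3.3^2 / (1.0 * 2 * 9.81) = 28.2274 m


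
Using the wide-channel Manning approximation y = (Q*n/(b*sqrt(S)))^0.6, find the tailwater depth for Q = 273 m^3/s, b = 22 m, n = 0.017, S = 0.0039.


y = (273 * 0.017 / (22 * 0.0039^0.5))^0.6 = 2.0758 m


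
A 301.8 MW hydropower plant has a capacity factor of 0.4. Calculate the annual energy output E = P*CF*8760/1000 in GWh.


E = 301.8 * 0.4 * 8760 / 1000 = 1057.5072 GWh


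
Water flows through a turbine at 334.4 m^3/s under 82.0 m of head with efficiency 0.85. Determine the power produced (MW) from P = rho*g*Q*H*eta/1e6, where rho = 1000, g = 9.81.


P = 1000 * 9.81 * 334.4 * 82.0 * 0.85 / 1e6 = 228.6483 MW


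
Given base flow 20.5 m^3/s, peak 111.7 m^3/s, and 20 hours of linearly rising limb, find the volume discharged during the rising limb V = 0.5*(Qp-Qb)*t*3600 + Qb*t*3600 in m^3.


V = 0.5*(111.7 - 20.5)*20*3600 + 20.5*20*3600 = 4.7592e+06 m^3


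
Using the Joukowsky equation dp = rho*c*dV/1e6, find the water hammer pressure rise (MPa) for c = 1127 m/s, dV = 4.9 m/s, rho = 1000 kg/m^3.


dp = 1000 * 1127 * 4.9 / 1e6 = 5.5223 MPa


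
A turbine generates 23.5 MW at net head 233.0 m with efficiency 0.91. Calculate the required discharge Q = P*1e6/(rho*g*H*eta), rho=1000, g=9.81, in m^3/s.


Q = 23.5 * 1e6 / (1000 * 9.81 * 233.0 * 0.91) = 11.2980 m^3/s


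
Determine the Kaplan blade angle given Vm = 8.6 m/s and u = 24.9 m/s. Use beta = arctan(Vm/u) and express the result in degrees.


beta = arctan(8.6 / 24.9) = 19.0540 degrees


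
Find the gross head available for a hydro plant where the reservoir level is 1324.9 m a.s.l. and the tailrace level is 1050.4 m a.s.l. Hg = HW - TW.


Hg = 1324.9 - 1050.4 = 274.5000 m


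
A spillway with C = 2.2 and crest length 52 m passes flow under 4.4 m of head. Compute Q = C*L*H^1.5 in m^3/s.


Q = 2.2 * 52 * 4.4^1.5 = 1055.8568 m^3/s


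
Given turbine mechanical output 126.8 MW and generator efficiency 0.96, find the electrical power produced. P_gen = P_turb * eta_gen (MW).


P_gen = 126.8 * 0.96 = 121.7280 MW


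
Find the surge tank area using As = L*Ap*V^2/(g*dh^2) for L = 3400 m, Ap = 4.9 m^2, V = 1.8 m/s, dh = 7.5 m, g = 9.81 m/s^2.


As = 3400 * 4.9 * 1.8^2 / (9.81 * 7.5^2) = 97.8202 m^2


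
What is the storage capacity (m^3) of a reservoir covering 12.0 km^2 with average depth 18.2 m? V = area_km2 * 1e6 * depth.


V = 12.0 * 1e6 * 18.2 = 2.1840e+08 m^3


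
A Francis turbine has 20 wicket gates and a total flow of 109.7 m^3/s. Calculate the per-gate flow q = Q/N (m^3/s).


q = 109.7 / 20 = 5.4850 m^3/s


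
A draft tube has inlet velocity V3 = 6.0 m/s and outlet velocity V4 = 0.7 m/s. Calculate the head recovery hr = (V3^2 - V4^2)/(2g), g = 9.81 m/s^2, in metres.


hr = (6.0^2 - 0.7^2) / (2*9.81) = 1.8099 m


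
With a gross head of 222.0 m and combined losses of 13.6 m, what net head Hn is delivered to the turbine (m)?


Hn = 222.0 - 13.6 = 208.4000 m


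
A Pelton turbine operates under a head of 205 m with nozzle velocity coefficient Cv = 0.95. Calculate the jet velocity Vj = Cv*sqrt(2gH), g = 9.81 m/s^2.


Vj = 0.95 * sqrt(2*9.81*205) = 60.2490 m/s


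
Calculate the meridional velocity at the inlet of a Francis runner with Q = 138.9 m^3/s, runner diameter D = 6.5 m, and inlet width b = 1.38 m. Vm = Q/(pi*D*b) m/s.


Vm = 138.9 / (pi * 6.5 * 1.38) = 4.9290 m/s


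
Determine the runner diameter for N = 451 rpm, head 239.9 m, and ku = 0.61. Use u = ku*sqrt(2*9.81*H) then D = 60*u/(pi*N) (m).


u = 0.61 * sqrt(2*9.81*239.9) = 41.8499 m/s
D = 60 * 41.8499 / (pi * 451) = 1.7722 m


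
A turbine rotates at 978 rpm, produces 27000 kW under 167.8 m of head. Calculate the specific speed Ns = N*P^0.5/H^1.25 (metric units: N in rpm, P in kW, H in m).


Ns = 978 * 27000^0.5 / 167.8^1.25 = 266.0914


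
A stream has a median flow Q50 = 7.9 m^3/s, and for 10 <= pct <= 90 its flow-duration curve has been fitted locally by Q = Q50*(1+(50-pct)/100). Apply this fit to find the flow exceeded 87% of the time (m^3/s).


Q = 7.9 * (1 + (50 - 87)/100) = 4.9770 m^3/s


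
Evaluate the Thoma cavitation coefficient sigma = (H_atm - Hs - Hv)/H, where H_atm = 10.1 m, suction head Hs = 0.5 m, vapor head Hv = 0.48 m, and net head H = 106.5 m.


sigma = (10.1 - 0.5 - 0.48) / 106.5 = 0.0856


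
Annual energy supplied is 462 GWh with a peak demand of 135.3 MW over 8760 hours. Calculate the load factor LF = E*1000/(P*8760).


LF = 462 * 1000 / (135.3 * 8760) = 0.3898


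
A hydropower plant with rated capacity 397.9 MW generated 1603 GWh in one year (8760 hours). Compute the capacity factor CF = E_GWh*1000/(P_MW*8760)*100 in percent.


CF = 1603 * 1000 / (397.9 * 8760) * 100 = 45.9892 %


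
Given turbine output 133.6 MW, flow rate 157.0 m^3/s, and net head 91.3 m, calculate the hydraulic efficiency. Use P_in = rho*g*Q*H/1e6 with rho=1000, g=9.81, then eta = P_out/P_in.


P_in = 1000 * 9.81 * 157.0 * 91.3 / 1e6 = 140.6175 MW
eta = 133.6 / 140.6175 = 0.9501


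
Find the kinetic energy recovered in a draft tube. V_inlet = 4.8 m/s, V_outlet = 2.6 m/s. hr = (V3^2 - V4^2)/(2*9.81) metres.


hr = (4.8^2 - 2.6^2) / (2*9.81) = 0.8298 m


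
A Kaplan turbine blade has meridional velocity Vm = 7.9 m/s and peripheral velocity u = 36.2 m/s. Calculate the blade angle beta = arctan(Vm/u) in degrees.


beta = arctan(7.9 / 36.2) = 12.3108 degrees


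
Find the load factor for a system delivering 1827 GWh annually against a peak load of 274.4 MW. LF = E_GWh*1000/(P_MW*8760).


LF = 1827 * 1000 / (274.4 * 8760) = 0.7601


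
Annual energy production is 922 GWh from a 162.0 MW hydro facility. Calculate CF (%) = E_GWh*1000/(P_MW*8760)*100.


CF = 922 * 1000 / (162.0 * 8760) * 100 = 64.9698 %


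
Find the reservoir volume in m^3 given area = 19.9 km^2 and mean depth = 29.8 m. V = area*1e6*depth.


V = 19.9 * 1e6 * 29.8 = 5.9302e+08 m^3


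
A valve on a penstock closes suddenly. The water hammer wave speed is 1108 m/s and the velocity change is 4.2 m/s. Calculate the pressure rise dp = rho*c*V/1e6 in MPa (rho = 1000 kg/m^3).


dp = 1000 * 1108 * 4.2 / 1e6 = 4.6536 MPa


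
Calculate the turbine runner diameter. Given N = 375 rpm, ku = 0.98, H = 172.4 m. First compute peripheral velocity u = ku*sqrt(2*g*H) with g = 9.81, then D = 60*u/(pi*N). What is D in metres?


u = 0.98 * sqrt(2*9.81*172.4) = 56.9960 m/s
D = 60 * 56.9960 / (pi * 375) = 2.9028 m


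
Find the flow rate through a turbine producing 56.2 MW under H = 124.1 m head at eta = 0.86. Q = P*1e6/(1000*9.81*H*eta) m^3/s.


Q = 56.2 * 1e6 / (1000 * 9.81 * 124.1 * 0.86) = 53.6781 m^3/s


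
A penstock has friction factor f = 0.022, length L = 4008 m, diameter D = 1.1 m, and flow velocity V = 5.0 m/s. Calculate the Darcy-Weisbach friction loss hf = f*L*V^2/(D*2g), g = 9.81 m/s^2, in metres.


hf = 0.022 * 4008 * 5.0^2 / (1.1 * 2 * 9.81) = 102.1407 m


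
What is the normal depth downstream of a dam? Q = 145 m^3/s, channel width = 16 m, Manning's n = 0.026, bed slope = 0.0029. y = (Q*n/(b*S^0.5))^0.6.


y = (145 * 0.026 / (16 * 0.0029^0.5))^0.6 = 2.4245 m


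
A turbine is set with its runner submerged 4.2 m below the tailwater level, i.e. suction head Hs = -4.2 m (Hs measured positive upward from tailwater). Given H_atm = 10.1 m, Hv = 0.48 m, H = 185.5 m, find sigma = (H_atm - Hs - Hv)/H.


sigma = (10.1 - (-4.2) - 0.48) / 185.5 = 0.0745


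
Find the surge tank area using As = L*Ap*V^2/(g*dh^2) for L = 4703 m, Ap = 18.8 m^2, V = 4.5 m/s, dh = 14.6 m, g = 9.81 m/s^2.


As = 4703 * 18.8 * 4.5^2 / (9.81 * 14.6^2) = 856.2156 m^2


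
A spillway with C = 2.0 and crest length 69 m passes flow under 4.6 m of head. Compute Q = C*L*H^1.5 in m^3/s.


Q = 2.0 * 69 * 4.6^1.5 = 1361.4943 m^3/s


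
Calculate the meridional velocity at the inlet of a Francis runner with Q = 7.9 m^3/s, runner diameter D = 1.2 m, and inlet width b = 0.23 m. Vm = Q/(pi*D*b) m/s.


Vm = 7.9 / (pi * 1.2 * 0.23) = 9.1110 m/s


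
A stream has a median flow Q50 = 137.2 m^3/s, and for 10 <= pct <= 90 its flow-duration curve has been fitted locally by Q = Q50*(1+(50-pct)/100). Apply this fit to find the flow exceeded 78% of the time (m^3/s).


Q = 137.2 * (1 + (50 - 78)/100) = 98.7840 m^3/s


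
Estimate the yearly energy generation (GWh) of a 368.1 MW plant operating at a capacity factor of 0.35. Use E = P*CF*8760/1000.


E = 368.1 * 0.35 * 8760 / 1000 = 1128.5946 GWh


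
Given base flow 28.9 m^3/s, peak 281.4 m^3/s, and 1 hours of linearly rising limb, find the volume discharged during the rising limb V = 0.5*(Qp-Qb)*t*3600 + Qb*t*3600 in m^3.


V = 0.5*(281.4 - 28.9)*1*3600 + 28.9*1*3600 = 558540.0000 m^3


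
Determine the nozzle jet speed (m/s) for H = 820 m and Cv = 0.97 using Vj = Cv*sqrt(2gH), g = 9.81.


Vj = 0.97 * sqrt(2*9.81*820) = 123.0349 m/s


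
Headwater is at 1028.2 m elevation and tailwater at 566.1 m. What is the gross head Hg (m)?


Hg = 1028.2 - 566.1 = 462.1000 m


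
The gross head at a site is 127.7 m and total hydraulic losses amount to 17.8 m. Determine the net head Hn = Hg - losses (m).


Hn = 127.7 - 17.8 = 109.9000 m


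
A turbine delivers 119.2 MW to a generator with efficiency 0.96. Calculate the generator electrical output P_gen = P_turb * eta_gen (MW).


P_gen = 119.2 * 0.96 = 114.4320 MW


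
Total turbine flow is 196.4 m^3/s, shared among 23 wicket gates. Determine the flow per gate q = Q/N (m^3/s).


q = 196.4 / 23 = 8.5391 m^3/s


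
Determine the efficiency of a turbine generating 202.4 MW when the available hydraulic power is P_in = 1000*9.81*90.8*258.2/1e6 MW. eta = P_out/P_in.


P_in = 1000 * 9.81 * 90.8 * 258.2 / 1e6 = 229.9911 MW
eta = 202.4 / 229.9911 = 0.8800


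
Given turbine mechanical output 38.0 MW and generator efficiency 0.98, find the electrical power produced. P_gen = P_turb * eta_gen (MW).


P_gen = 38.0 * 0.98 = 37.2400 MW


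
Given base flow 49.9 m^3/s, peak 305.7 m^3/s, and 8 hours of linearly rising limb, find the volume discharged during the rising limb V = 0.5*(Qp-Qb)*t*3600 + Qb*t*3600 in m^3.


V = 0.5*(305.7 - 49.9)*8*3600 + 49.9*8*3600 = 5.1206e+06 m^3


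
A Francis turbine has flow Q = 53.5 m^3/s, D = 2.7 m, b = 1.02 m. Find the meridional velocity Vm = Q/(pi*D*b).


Vm = 53.5 / (pi * 2.7 * 1.02) = 6.1836 m/s


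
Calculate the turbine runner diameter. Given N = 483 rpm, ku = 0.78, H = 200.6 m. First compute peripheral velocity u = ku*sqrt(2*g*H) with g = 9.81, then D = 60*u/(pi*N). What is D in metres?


u = 0.78 * sqrt(2*9.81*200.6) = 48.9339 m/s
D = 60 * 48.9339 / (pi * 483) = 1.9349 m


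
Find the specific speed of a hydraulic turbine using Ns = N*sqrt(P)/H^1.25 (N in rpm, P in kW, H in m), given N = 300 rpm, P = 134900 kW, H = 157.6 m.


Ns = 300 * 134900^0.5 / 157.6^1.25 = 197.3249


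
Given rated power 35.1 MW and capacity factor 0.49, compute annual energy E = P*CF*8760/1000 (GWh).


E = 35.1 * 0.49 * 8760 / 1000 = 150.6632 GWh


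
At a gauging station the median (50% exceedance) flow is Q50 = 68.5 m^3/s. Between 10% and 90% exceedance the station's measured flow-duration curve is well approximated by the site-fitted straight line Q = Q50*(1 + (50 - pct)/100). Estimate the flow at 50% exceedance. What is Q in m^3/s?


Q = 68.5 * (1 + (50 - 50)/100) = 68.5000 m^3/s


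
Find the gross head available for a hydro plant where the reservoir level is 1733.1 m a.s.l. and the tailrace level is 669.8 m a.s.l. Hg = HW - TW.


Hg = 1733.1 - 669.8 = 1063.3000 m


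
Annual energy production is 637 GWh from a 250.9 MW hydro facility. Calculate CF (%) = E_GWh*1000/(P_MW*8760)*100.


CF = 637 * 1000 / (250.9 * 8760) * 100 = 28.9824 %


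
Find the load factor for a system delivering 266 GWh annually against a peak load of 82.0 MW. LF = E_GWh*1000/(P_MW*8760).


LF = 266 * 1000 / (82.0 * 8760) = 0.3703


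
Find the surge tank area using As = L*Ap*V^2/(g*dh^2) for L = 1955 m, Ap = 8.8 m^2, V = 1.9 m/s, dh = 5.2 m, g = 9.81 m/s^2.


As = 1955 * 8.8 * 1.9^2 / (9.81 * 5.2^2) = 234.1321 m^2


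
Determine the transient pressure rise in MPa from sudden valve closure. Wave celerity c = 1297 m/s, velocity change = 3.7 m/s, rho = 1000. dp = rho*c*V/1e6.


dp = 1000 * 1297 * 3.7 / 1e6 = 4.7989 MPa


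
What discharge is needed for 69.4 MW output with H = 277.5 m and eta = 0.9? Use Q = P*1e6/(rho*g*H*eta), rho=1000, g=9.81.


Q = 69.4 * 1e6 / (1000 * 9.81 * 277.5 * 0.9) = 28.3260 m^3/s


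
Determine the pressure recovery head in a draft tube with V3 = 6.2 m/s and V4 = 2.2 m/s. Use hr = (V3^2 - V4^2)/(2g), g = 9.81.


hr = (6.2^2 - 2.2^2) / (2*9.81) = 1.7125 m


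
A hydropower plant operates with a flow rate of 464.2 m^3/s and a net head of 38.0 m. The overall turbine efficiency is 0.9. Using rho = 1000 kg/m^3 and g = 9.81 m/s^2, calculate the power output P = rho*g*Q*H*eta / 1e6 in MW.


P = 1000 * 9.81 * 464.2 * 38.0 * 0.9 / 1e6 = 155.7400 MW


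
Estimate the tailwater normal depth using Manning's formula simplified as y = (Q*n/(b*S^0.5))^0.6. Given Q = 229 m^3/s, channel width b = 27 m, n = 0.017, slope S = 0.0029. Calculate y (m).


y = (229 * 0.017 / (27 * 0.0029^0.5))^0.6 = 1.8056 m


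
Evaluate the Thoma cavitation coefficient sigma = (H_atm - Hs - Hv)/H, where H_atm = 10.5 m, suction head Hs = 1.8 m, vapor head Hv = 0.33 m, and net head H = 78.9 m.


sigma = (10.5 - 1.8 - 0.33) / 78.9 = 0.1061


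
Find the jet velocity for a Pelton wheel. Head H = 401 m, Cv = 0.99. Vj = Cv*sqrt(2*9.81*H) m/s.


Vj = 0.99 * sqrt(2*9.81*401) = 87.8126 m/s


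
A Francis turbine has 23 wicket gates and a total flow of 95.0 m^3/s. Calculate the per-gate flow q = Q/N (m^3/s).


q = 95.0 / 23 = 4.1304 m^3/s


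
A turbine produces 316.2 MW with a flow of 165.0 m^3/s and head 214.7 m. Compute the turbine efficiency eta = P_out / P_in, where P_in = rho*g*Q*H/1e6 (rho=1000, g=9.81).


P_in = 1000 * 9.81 * 165.0 * 214.7 / 1e6 = 347.5242 MW
eta = 316.2 / 347.5242 = 0.9099


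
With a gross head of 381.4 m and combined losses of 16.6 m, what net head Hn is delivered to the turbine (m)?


Hn = 381.4 - 16.6 = 364.8000 m


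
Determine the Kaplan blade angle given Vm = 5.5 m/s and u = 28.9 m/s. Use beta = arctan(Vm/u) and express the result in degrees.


beta = arctan(5.5 / 28.9) = 10.7752 degrees


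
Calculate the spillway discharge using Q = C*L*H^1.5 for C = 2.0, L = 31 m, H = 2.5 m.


Q = 2.0 * 31 * 2.5^1.5 = 245.0765 m^3/s


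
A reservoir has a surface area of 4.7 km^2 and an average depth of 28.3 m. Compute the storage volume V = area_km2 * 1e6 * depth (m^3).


V = 4.7 * 1e6 * 28.3 = 1.3301e+08 m^3


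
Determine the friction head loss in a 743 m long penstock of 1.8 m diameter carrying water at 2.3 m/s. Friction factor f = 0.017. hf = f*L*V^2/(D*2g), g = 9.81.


hf = 0.017 * 743 * 2.3^2 / (1.8 * 2 * 9.81) = 1.8920 m


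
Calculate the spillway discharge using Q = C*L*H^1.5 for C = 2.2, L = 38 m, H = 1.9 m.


Q = 2.2 * 38 * 1.9^1.5 = 218.9458 m^3/s


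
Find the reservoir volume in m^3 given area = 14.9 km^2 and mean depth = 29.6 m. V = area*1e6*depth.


V = 14.9 * 1e6 * 29.6 = 4.4104e+08 m^3


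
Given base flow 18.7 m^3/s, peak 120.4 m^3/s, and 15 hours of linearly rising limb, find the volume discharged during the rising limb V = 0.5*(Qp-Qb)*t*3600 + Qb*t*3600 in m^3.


V = 0.5*(120.4 - 18.7)*15*3600 + 18.7*15*3600 = 3.7557e+06 m^3


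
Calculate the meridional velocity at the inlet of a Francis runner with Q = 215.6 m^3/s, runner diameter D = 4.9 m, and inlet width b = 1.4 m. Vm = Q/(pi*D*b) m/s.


Vm = 215.6 / (pi * 4.9 * 1.4) = 10.0040 m/s


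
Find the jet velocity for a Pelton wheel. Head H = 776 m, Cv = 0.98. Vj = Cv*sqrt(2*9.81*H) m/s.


Vj = 0.98 * sqrt(2*9.81*776) = 120.9223 m/s


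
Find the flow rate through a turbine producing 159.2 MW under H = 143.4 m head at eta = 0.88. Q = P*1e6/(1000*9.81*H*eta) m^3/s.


Q = 159.2 * 1e6 / (1000 * 9.81 * 143.4 * 0.88) = 128.6004 m^3/s


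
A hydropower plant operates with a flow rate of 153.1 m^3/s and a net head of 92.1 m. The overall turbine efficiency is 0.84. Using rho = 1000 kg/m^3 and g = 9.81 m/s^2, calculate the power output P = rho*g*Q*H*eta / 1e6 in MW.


P = 1000 * 9.81 * 153.1 * 92.1 * 0.84 / 1e6 = 116.1938 MW


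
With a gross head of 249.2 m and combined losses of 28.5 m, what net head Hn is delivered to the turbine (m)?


Hn = 249.2 - 28.5 = 220.7000 m


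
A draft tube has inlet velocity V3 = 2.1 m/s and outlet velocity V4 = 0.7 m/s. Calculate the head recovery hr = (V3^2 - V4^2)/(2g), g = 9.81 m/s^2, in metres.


hr = (2.1^2 - 0.7^2) / (2*9.81) = 0.1998 m


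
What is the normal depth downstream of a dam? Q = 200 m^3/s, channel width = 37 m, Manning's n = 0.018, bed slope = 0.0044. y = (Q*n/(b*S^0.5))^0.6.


y = (200 * 0.018 / (37 * 0.0044^0.5))^0.6 = 1.2584 m


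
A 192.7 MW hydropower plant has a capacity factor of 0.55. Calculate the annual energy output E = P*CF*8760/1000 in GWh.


E = 192.7 * 0.55 * 8760 / 1000 = 928.4286 GWh


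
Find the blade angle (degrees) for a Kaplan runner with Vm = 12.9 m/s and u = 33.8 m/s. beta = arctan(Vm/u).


beta = arctan(12.9 / 33.8) = 20.8897 degrees


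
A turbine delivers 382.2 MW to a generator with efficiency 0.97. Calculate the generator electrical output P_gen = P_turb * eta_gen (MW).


P_gen = 382.2 * 0.97 = 370.7340 MW


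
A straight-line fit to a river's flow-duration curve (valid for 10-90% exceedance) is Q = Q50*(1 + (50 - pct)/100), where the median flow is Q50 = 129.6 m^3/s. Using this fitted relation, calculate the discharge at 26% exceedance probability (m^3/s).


Q = 129.6 * (1 + (50 - 26)/100) = 160.7040 m^3/s


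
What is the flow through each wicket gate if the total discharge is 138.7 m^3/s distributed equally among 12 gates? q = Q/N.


q = 138.7 / 12 = 11.5583 m^3/s


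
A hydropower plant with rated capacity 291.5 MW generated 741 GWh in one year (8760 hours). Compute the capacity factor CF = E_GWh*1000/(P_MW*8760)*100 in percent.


CF = 741 * 1000 / (291.5 * 8760) * 100 = 29.0185 %


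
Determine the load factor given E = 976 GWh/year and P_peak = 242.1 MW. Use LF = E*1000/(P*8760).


LF = 976 * 1000 / (242.1 * 8760) = 0.4602


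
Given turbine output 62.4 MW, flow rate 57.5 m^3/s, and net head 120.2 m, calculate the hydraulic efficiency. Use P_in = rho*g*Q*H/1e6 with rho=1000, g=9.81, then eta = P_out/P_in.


P_in = 1000 * 9.81 * 57.5 * 120.2 / 1e6 = 67.8018 MW
eta = 62.4 / 67.8018 = 0.9203


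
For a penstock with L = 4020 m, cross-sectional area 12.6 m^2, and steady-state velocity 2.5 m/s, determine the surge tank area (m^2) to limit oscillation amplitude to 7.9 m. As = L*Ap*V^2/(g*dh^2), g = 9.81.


As = 4020 * 12.6 * 2.5^2 / (9.81 * 7.9^2) = 517.0749 m^2


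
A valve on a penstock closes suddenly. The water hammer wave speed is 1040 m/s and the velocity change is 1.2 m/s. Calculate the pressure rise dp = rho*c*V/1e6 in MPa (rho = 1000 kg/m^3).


dp = 1000 * 1040 * 1.2 / 1e6 = 1.2480 MPa


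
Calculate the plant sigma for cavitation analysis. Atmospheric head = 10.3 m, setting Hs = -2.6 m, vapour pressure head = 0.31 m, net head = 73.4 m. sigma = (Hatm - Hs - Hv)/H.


sigma = (10.3 - (-2.6) - 0.31) / 73.4 = 0.1715


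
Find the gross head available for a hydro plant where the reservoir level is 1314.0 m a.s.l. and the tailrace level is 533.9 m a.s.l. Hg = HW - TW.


Hg = 1314.0 - 533.9 = 780.1000 m


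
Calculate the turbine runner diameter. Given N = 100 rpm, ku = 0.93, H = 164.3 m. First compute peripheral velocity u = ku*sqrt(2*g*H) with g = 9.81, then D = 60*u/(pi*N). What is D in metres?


u = 0.93 * sqrt(2*9.81*164.3) = 52.8021 m/s
D = 60 * 52.8021 / (pi * 100) = 10.0845 m


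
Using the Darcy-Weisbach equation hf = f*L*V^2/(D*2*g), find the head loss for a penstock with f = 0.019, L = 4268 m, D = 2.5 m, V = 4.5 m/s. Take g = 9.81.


hf = 0.019 * 4268 * 4.5^2 / (2.5 * 2 * 9.81) = 33.4783 m


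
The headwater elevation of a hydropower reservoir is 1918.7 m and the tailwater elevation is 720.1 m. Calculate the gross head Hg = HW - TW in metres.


Hg = 1918.7 - 720.1 = 1198.6000 m


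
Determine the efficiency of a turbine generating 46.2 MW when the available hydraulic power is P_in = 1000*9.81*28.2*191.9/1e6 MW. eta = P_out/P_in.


P_in = 1000 * 9.81 * 28.2 * 191.9 / 1e6 = 53.0876 MW
eta = 46.2 / 53.0876 = 0.8703


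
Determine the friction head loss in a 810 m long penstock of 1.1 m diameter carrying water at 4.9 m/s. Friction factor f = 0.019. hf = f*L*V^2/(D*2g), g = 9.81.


hf = 0.019 * 810 * 4.9^2 / (1.1 * 2 * 9.81) = 17.1214 m


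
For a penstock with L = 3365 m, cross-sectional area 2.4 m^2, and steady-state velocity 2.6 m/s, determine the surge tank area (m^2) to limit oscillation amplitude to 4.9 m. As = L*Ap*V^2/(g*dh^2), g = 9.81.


As = 3365 * 2.4 * 2.6^2 / (9.81 * 4.9^2) = 231.7831 m^2


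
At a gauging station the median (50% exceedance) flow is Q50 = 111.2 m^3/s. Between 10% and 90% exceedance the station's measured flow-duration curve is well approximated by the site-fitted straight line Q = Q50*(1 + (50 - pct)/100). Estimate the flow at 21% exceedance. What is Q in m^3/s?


Q = 111.2 * (1 + (50 - 21)/100) = 143.4480 m^3/s


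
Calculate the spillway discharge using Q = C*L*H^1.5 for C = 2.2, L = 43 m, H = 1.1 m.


Q = 2.2 * 43 * 1.1^1.5 = 109.1390 m^3/s


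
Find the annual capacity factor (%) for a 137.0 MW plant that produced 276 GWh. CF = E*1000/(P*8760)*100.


CF = 276 * 1000 / (137.0 * 8760) * 100 = 22.9977 %


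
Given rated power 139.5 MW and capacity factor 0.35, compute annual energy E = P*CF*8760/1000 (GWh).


E = 139.5 * 0.35 * 8760 / 1000 = 427.7070 GWh


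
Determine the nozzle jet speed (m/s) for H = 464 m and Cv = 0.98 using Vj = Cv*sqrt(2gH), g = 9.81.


Vj = 0.98 * sqrt(2*9.81*464) = 93.5049 m/s


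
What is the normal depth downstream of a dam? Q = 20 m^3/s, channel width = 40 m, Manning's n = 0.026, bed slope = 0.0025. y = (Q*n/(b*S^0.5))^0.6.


y = (20 * 0.026 / (40 * 0.0025^0.5))^0.6 = 0.4456 m


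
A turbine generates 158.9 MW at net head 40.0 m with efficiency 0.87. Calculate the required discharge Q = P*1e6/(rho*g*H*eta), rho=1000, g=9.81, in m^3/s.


Q = 158.9 * 1e6 / (1000 * 9.81 * 40.0 * 0.87) = 465.4528 m^3/s


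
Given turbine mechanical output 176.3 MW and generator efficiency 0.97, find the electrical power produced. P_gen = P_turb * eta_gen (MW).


P_gen = 176.3 * 0.97 = 171.0110 MW


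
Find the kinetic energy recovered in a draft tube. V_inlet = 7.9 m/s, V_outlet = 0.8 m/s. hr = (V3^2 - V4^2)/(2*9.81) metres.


hr = (7.9^2 - 0.8^2) / (2*9.81) = 3.1483 m


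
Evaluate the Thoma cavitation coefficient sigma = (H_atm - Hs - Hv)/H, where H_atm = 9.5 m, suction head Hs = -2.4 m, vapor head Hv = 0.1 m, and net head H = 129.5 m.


sigma = (9.5 - (-2.4) - 0.1) / 129.5 = 0.0911


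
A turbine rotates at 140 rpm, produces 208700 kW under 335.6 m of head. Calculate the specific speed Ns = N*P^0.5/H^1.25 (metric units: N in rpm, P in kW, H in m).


Ns = 140 * 208700^0.5 / 335.6^1.25 = 44.5258


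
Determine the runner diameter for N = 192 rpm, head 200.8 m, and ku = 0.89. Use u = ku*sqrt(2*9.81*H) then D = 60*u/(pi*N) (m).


u = 0.89 * sqrt(2*9.81*200.8) = 55.8626 m/s
D = 60 * 55.8626 / (pi * 192) = 5.5568 m
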